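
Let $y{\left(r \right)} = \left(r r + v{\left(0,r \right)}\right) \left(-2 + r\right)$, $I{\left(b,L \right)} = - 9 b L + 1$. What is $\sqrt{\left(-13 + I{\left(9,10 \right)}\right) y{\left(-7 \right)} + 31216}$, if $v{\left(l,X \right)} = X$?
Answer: $2 \sqrt{85483} \approx 584.75$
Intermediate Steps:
$I{\left(b,L \right)} = 1 - 9 L b$ ($I{\left(b,L \right)} = - 9 L b + 1 = 1 - 9 L b$)
$y{\left(r \right)} = \left(-2 + r\right) \left(r + r^{2}\right)$ ($y{\left(r \right)} = \left(r r + r\right) \left(-2 + r\right) = \left(r^{2} + r\right) \left(-2 + r\right) = \left(r + r^{2}\right) \left(-2 + r\right) = \left(-2 + r\right) \left(r + r^{2}\right)$)
$\sqrt{\left(-13 + I{\left(9,10 \right)}\right) y{\left(-7 \right)} + 31216} = \sqrt{\left(-13 + \left(1 - 90 \cdot 9\right)\right) \left(- 7 \left(-2 + \left(-7\right)^{2} - -7\right)\right) + 31216} = \sqrt{\left(-13 + \left(1 - 810\right)\right) \left(- 7 \left(-2 + 49 + 7\right)\right) + 31216} = \sqrt{\left(-13 - 809\right) \left(\left(-7\right) 54\right) + 31216} = \sqrt{\left(-822\right) \left(-378\right) + 31216} = \sqrt{310716 + 31216} = \sqrt{341932} = 2 \sqrt{85483}$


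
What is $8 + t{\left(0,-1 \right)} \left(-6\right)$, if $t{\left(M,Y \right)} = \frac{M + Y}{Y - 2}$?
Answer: $6$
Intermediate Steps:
$t{\left(M,Y \right)} = \frac{M + Y}{-2 + Y}$
$8 + t{\left(0,-1 \right)} \left(-6\right) = 8 + \frac{0 - 1}{-2 - 1} \left(-6\right) = 8 + \frac{1}{-3} \left(-1\right) \left(-6\right) = 8 + \left(- \frac{1}{3}\right) \left(-1\right) \left(-6\right) = 8 + \frac{1}{3} \left(-6\right) = 8 - 2 = 6$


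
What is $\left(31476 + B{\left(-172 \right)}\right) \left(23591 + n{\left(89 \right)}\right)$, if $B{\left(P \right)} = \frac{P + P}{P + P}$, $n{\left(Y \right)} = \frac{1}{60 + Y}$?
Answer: $\frac{110643543620}{149} \approx 7.4257 \cdot 10^{8}$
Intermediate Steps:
$B{\left(P \right)} = 1$ ($B{\left(P \right)} = \frac{2 P}{2 P} = 2 P \frac{1}{2 P} = 1$)
$\left(31476 + B{\left(-172 \right)}\right) \left(23591 + n{\left(89 \right)}\right) = \left(31476 + 1\right) \left(23591 + \frac{1}{60 + 89}\right) = 31477 \left(23591 + \frac{1}{149}\right) = 31477 \cdot \frac{3515060}{149} = \frac{110643543620}{149}$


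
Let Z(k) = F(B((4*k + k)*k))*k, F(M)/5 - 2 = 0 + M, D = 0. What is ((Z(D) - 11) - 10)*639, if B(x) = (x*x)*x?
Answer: -13419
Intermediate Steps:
B(x) = x**3 (B(x) = x**2*x = x**3)
F(M) = 10 + 5*M (F(M) = 10 + 5*(0 + M) = 10 + 5*M)
Z(k) = k*(10 + 625*k**6) (Z(k) = (10 + 5*((4*k + k)*k)**3)*k = (10 + 5*((5*k)*k)**3)*k = (10 + 5*(5*k**2)**3)*k = (10 + 5*(125*k**6))*k = (10 + 625*k**6)*k = k*(10 + 625*k**6))
((Z(D) - 11) - 10)*639 = (((10*0 + 625*0**7) - 11) - 10)*639 = (((0 + 625*0) - 11) - 10)*639 = (((0 + 0) - 11) - 10)*639 = ((0 - 11) - 10)*639 = (-11 - 10)*639 = -21*639 = -13419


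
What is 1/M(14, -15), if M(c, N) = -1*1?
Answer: -1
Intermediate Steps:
M(c, N) = -1
1/M(14, -15) = 1/(-1) = -1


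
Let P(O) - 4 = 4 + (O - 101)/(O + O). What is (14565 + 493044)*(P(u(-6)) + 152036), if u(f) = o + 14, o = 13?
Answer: 231534621551/3 ≈ 7.7178e+10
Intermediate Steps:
u(f) = 27 (u(f) = 13 + 14 = 27)
P(O) = 8 + (-101 + O)/(2*O) (P(O) = 4 + (4 + (O - 101)/(O + O)) = 4 + (4 + (-101 + O)/((2*O))) = 4 + (4 + (-101 + O)*(1/(2*O))) = 4 + (4 + (-101 + O)/(2*O)) = 8 + (-101 + O)/(2*O))
(14565 + 493044)*(P(u(-6)) + 152036) = (14565 + 493044)*((½)*(-101 + 17*27)/27 + 152036) = 507609*((½)*(1/27)*(-101 + 459) + 152036) = 507609*((½)*(1/27)*358 + 152036) = 507609*(179/27 + 152036) = 507609*(4105151/27) = 231534621551/3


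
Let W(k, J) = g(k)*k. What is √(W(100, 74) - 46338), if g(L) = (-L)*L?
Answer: I*√1046338 ≈ 1022.9*I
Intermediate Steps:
g(L) = -L²
W(k, J) = -k³ (W(k, J) = (-k²)*k = -k³)
√(W(100, 74) - 46338) = √(-1*100³ - 46338) = √(-1*1000000 - 46338) = √(-1000000 - 46338) = √(-1046338) = I*√1046338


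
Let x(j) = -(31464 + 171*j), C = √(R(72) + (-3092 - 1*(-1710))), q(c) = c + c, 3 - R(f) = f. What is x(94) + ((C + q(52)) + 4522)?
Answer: -42912 + I*√1451 ≈ -42912.0 + 38.092*I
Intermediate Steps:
R(f) = 3 - f
q(c) = 2*c
C = I*√1451 (C = √((3 - 1*72) + (-3092 - 1*(-1710))) = √((3 - 72) + (-3092 + 1710)) = √(-69 - 1382) = √(-1451) = I*√1451 ≈ 38.092*I)
x(j) = -31464 - 171*j (x(j) = -(31464 + 171*j) = -171*(184 + j) = -31464 - 171*j)
x(94) + ((C + q(52)) + 4522) = (-31464 - 171*94) + ((I*√1451 + 2*52) + 4522) = (-31464 - 16074) + ((I*√1451 + 104) + 4522) = -47538 + ((104 + I*√1451) + 4522) = -47538 + (4626 + I*√1451) = -42912 + I*√1451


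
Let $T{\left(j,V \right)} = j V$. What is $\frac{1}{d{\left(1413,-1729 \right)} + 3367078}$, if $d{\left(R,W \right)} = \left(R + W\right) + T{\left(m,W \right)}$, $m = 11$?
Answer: $\frac{1}{3347743} \approx 2.9871 \cdot 10^{-7}$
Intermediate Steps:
$T{\left(j,V \right)} = V j$
$d{\left(R,W \right)} = R + 12 W$ ($d{\left(R,W \right)} = \left(R + W\right) + W 11 = \left(R + W\right) + 11 W = R + 12 W$)
$\frac{1}{d{\left(1413,-1729 \right)} + 3367078} = \frac{1}{\left(1413 + 12 \left(-1729\right)\right) + 3367078} = \frac{1}{\left(1413 - 20748\right) + 3367078} = \frac{1}{-19335 + 3367078} = \frac{1}{3347743}$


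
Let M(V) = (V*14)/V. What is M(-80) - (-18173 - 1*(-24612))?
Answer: -6425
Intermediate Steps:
M(V) = 14 (M(V) = (14*V)/V = 14)
M(-80) - (-18173 - 1*(-24612)) = 14 - (-18173 - 1*(-24612)) = 14 - (-18173 + 24612) = 14 - 1*6439 = 14 - 6439 = -6425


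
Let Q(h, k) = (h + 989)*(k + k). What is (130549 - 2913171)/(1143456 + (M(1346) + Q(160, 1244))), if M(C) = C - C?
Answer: -1391311/2001084 ≈ -0.69528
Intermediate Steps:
M(C) = 0
Q(h, k) = 2*k*(989 + h) (Q(h, k) = (989 + h)*(2*k) = 2*k*(989 + h))
(130549 - 2913171)/(1143456 + (M(1346) + Q(160, 1244))) = (130549 - 2913171)/(1143456 + (0 + 2*1244*(989 + 160))) = -2782622/(1143456 + (0 + 2*1244*1149)) = -2782622/(1143456 + (0 + 2858712)) = -2782622/(1143456 + 2858712) = -2782622/4002168 = -2782622*1/4002168 = -1391311/2001084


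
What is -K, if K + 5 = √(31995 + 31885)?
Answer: 5 - 2*√15970 ≈ -247.74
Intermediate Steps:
K = -5 + 2*√15970 (K = -5 + √(31995 + 31885) = -5 + √63880 = -5 + 2*√15970 ≈ 247.74)
-K = -(-5 + 2*√15970) = 5 - 2*√15970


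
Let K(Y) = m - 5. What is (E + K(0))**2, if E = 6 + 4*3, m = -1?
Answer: 144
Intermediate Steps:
K(Y) = -6 (K(Y) = -1 - 5 = -6)
E = 18 (E = 6 + 12 = 18)
(E + K(0))**2 = (18 - 6)**2 = 12**2 = 144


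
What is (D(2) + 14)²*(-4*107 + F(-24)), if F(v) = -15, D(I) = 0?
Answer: -86828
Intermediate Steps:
(D(2) + 14)²*(-4*107 + F(-24)) = (0 + 14)²*(-4*107 - 15) = 14²*(-428 - 15) = 196*(-443) = -86828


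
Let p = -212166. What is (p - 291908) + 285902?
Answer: -218172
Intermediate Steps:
(p - 291908) + 285902 = (-212166 - 291908) + 285902 = -504074 + 285902 = -218172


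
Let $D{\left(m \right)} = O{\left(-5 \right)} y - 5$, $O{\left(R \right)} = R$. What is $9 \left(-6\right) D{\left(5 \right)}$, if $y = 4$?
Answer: $1350$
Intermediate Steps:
$D{\left(m \right)} = -25$ ($D{\left(m \right)} = \left(-5\right) 4 - 5 = -20 - 5 = -25$)
$9 \left(-6\right) D{\left(5 \right)} = 9 \left(-6\right) \left(-25\right) = \left(-54\right) \left(-25\right) = 1350$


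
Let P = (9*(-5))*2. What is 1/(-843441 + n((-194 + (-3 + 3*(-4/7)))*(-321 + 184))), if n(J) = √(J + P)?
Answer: -5904087/4979748853430 - √1329559/4979748853430 ≈ -1.1859e-6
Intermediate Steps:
P = -90 (P = -45*2 = -90)
n(J) = √(-90 + J) (n(J) = √(J - 90) = √(-90 + J))
1/(-843441 + n((-194 + (-3 + 3*(-4/7)))*(-321 + 184))) = 1/(-843441 + √(-90 + (-194 + (-3 + 3*(-4/7)))*(-321 + 184))) = 1/(-843441 + √(-90 + (-194 + (-3 + 3*(-4*⅐)))*(-137))) = 1/(-843441 + √(-90 + (-194 + (-3 + 3*(-4/7)))*(-137))) = 1/(-843441 + √(-90 + (-194 + (-3 - 12/7))*(-137))) = 1/(-843441 + √(-90 + (-194 - 33/7)*(-137))) = 1/(-843441 + √(-90 - 1391/7*(-137))) = 1/(-843441 + √(-90 + 190567/7)) = 1/(-843441 + √(189937/7)) = 1/(-843441 + √1329559/7)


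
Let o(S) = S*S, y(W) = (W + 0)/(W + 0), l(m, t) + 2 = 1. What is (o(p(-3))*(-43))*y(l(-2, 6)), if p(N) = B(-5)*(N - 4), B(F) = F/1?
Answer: -52675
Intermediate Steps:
l(m, t) = -1 (l(m, t) = -2 + 1 = -1)
B(F) = F (B(F) = F*1 = F)
y(W) = 1 (y(W) = W/W = 1)
p(N) = 20 - 5*N (p(N) = -5*(N - 4) = -5*(-4 + N) = 20 - 5*N)
o(S) = S²
(o(p(-3))*(-43))*y(l(-2, 6)) = ((20 - 5*(-3))²*(-43))*1 = ((20 + 15)²*(-43))*1 = (35²*(-43))*1 = (1225*(-43))*1 = -52675*1 = -52675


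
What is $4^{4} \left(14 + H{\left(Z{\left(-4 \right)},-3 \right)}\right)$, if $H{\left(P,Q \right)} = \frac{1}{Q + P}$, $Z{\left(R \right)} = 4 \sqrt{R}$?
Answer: $\frac{260864}{73} - \frac{2048 i}{73} \approx 3573.5 - 28.055 i$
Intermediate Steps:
$H{\left(P,Q \right)} = \frac{1}{P + Q}$
$4^{4} \left(14 + H{\left(Z{\left(-4 \right)},-3 \right)}\right) = 4^{4} \left(14 + \frac{1}{4 \sqrt{-4} - 3}\right) = 256 \left(14 + \frac{1}{4 \cdot 2 i - 3}\right) = 256 \left(14 + \frac{1}{8 i - 3}\right) = 256 \left(14 + \frac{1}{-3 + 8 i}\right) = 256 \left(14 + \frac{-3 - 8 i}{73}\right) = 3584 + \frac{256 \left(-3 - 8 i\right)}{73}$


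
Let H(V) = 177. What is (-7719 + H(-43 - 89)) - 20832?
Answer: -28374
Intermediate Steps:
(-7719 + H(-43 - 89)) - 20832 = (-7719 + 177) - 20832 = -7542 - 20832 = -28374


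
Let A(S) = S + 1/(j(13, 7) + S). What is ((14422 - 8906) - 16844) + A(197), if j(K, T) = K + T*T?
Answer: -2882928/259 ≈ -11131.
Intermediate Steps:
j(K, T) = K + T**2
A(S) = S + 1/(62 + S) (A(S) = S + 1/((13 + 7**2) + S) = S + 1/((13 + 49) + S) = S + 1/(62 + S))
((14422 - 8906) - 16844) + A(197) = ((14422 - 8906) - 16844) + (1 + 197**2 + 62*197)/(62 + 197) = (5516 - 16844) + (1 + 38809 + 12214)/259 = -11328 + (1/259)*51024 = -11328 + 51024/259 = -2882928/259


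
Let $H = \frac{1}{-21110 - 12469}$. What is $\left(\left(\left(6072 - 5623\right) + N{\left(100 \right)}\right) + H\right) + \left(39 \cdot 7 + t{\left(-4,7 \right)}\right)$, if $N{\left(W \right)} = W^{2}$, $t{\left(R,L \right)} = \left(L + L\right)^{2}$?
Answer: $\frac{366615521}{33579} \approx 10918.0$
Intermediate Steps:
$t{\left(R,L \right)} = 4 L^{2}$ ($t{\left(R,L \right)} = \left(2 L\right)^{2} = 4 L^{2}$)
$H = - \frac{1}{33579}$ ($H = \frac{1}{-33579} = - \frac{1}{33579} \approx -2.9781 \cdot 10^{-5}$)
$\left(\left(\left(6072 - 5623\right) + N{\left(100 \right)}\right) + H\right) + \left(39 \cdot 7 + t{\left(-4,7 \right)}\right) = \left(\left(\left(6072 - 5623\right) + 100^{2}\right) - \frac{1}{33579}\right) + \left(39 \cdot 7 + 4 \cdot 7^{2}\right) = \left(\left(449 + 10000\right) - \frac{1}{33579}\right) + \left(273 + 4 \cdot 49\right) = \left(10449 - \frac{1}{33579}\right) + \left(273 + 196\right) = \frac{350866970}{33579} + 469 = \frac{366615521}{33579}$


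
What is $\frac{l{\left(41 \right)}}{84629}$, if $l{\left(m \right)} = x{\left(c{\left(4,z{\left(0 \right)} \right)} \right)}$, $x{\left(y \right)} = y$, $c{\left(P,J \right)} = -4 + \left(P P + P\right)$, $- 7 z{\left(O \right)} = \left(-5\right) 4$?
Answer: $\frac{16}{84629} \approx 0.00018906$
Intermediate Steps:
$z{\left(O \right)} = \frac{20}{7}$ ($z{\left(O \right)} = - \frac{\left(-5\right) 4}{7} = \left(- \frac{1}{7}\right) \left(-20\right) = \frac{20}{7}$)
$c{\left(P,J \right)} = -4 + P + P^{2}$ ($c{\left(P,J \right)} = -4 + \left(P^{2} + P\right) = -4 + \left(P + P^{2}\right) = -4 + P + P^{2}$)
$l{\left(m \right)} = 16$ ($l{\left(m \right)} = -4 + 4 + 4^{2} = -4 + 4 + 16 = 16$)
$\frac{l{\left(41 \right)}}{84629} = \frac{16}{84629}$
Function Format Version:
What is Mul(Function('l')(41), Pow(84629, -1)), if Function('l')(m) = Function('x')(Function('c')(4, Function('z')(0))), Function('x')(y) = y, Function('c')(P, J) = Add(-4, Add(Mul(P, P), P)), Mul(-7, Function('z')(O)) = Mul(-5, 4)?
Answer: Rational(16, 84629) ≈ 0.00018906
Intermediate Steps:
Function('z')(O) = Rational(20, 7) (Function('z')(O) = Mul(Rational(-1, 7), Mul(-5, 4)) = Mul(Rational(-1, 7), -20) = Rational(20, 7))
Function('c')(P, J) = Add(-4, P, Pow(P, 2)) (Function('c')(P, J) = Add(-4, Add(Pow(P, 2), P)) = Add(-4, Add(P, Pow(P, 2))) = Add(-4, P, Pow(P, 2)))
Function('l')(m) = 16 (Function('l')(m) = Add(-4, 4, Pow(4, 2)) = Add(-4, 4, 16) = 16)
Mul(Function('l')(41), Pow(84629, -1)) = Mul(16, Pow(84629, -1)) = Mul(16, Rational(1, 84629)) = Rational(16, 84629)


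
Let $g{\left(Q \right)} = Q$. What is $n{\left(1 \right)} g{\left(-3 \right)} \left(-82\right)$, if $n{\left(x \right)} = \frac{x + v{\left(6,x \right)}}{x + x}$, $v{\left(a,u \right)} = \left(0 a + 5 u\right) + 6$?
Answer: $1476$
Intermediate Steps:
$v{\left(a,u \right)} = 6 + 5 u$ ($v{\left(a,u \right)} = \left(0 + 5 u\right) + 6 = 5 u + 6 = 6 + 5 u$)
$n{\left(x \right)} = \frac{6 + 6 x}{2 x}$ ($n{\left(x \right)} = \frac{x + \left(6 + 5 x\right)}{x + x} = \frac{6 + 6 x}{2 x}$)
$n{\left(1 \right)} g{\left(-3 \right)} \left(-82\right) = \left(3 + \frac{3}{1}\right) \left(-3\right) \left(-82\right) = \left(3 + 3 \cdot 1\right) \left(-3\right) \left(-82\right) = \left(3 + 3\right) \left(-3\right) \left(-82\right) = 6 \left(-3\right) \left(-82\right) = \left(-18\right) \left(-82\right) = 1476$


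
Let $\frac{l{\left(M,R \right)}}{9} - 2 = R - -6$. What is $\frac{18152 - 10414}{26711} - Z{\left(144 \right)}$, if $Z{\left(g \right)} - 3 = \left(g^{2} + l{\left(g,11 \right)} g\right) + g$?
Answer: $- \frac{1215529739}{26711} \approx -45507.0$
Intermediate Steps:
$l{\left(M,R \right)} = 72 + 9 R$ ($l{\left(M,R \right)} = 18 + 9 \left(R - -6\right) = 18 + 9 \left(R + 6\right) = 18 + 9 \left(6 + R\right) = 18 + \left(54 + 9 R\right) = 72 + 9 R$)
$Z{\left(g \right)} = 3 + g^{2} + 172 g$ ($Z{\left(g \right)} = 3 + \left(\left(g^{2} + \left(72 + 9 \cdot 11\right) g\right) + g\right) = 3 + \left(\left(g^{2} + \left(72 + 99\right) g\right) + g\right) = 3 + \left(\left(g^{2} + 171 g\right) + g\right) = 3 + \left(g^{2} + 172 g\right) = 3 + g^{2} + 172 g$)
$\frac{18152 - 10414}{26711} - Z{\left(144 \right)} = \frac{18152 - 10414}{26711} - \left(3 + 144^{2} + 172 \cdot 144\right) = 7738 \cdot \frac{1}{26711} - \left(3 + 20736 + 24768\right) = \frac{7738}{26711} - 45507 = - \frac{1215529739}{26711}$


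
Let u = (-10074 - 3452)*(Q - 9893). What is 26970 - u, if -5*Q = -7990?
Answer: -112171200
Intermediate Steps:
Q = 1598 (Q = -1/5*(-7990) = 1598)
u = 112198170 (u = (-10074 - 3452)*(1598 - 9893) = -13526*(-8295) = 112198170)
26970 - u = 26970 - 1*112198170 = 26970 - 112198170 = -112171200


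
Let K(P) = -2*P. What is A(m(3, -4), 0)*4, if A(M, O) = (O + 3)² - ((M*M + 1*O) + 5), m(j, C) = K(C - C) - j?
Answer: -20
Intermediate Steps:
m(j, C) = -j (m(j, C) = -2*(C - C) - j = -2*0 - j = 0 - j = -j)
A(M, O) = -5 + (3 + O)² - O - M² (A(M, O) = (3 + O)² - ((M² + O) + 5) = (3 + O)² - ((O + M²) + 5) = (3 + O)² - (5 + O + M²) = (3 + O)² + (-5 - O - M²) = -5 + (3 + O)² - O - M²)
A(m(3, -4), 0)*4 = (-5 + (3 + 0)² - 1*0 - (-1*3)²)*4 = (-5 + 3² + 0 - 1*(-3)²)*4 = (-5 + 9 + 0 - 1*9)*4 = (-5 + 9 + 0 - 9)*4 = -5*4 = -20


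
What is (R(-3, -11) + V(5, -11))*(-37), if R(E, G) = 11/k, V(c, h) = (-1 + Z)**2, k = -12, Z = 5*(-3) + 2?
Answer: -86617/12 ≈ -7218.1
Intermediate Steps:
Z = -13 (Z = -15 + 2 = -13)
V(c, h) = 196 (V(c, h) = (-1 - 13)**2 = (-14)**2 = 196)
R(E, G) = -11/12 (R(E, G) = 11/(-12) = 11*(-1/12) = -11/12)
(R(-3, -11) + V(5, -11))*(-37) = (-11/12 + 196)*(-37) = (2341/12)*(-37) = -86617/12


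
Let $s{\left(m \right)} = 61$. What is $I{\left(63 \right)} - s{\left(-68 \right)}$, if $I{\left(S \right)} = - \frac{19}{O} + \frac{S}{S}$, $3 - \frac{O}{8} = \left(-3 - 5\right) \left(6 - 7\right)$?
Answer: $- \frac{2381}{40} \approx -59.525$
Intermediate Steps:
$O = -40$ ($O = 24 - 8 \left(-3 - 5\right) \left(6 - 7\right) = 24 - 8 \left(\left(-8\right) \left(-1\right)\right) = 24 - 64 = -40$)
$I{\left(S \right)} = \frac{59}{40}$ ($I{\left(S \right)} = - \frac{19}{-40} + \frac{S}{S} = \left(-19\right) \left(- \frac{1}{40}\right) + 1 = \frac{19}{40} + 1 = \frac{59}{40}$)
$I{\left(63 \right)} - s{\left(-68 \right)} = \frac{59}{40} - 61 = - \frac{2381}{40}$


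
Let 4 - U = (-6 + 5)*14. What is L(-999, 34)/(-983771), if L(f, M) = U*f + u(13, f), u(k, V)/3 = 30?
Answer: 17892/983771 ≈ 0.018187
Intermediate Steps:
u(k, V) = 90 (u(k, V) = 3*30 = 90)
U = 18 (U = 4 - (-6 + 5)*14 = 4 - (-1)*14 = 4 - 1*(-14) = 4 + 14 = 18)
L(f, M) = 90 + 18*f (L(f, M) = 18*f + 90 = 90 + 18*f)
L(-999, 34)/(-983771) = (90 + 18*(-999))/(-983771) = (90 - 17982)*(-1/983771) = -17892*(-1/983771) = 17892/983771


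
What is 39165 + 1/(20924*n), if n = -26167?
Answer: 21443554532819/547518308 ≈ 39165.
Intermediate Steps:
39165 + 1/(20924*n) = 39165 + 1/(20924*(-26167)) = 39165 + (1/20924)*(-1/26167) = 39165 - 1/547518308 = 21443554532819/547518308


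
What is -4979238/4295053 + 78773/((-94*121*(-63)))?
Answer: -461371218541/439667395398 ≈ -1.0494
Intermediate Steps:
-4979238/4295053 + 78773/((-94*121*(-63))) = -4979238*1/4295053 + 78773/((-11374*(-63))) = -4979238/4295053 + 78773/716562 = -461371218541/439667395398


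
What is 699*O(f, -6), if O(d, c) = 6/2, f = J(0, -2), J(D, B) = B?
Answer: 2097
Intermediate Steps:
f = -2
O(d, c) = 3 (O(d, c) = 6*(1/2) = 3)
699*O(f, -6) = 699*3 = 2097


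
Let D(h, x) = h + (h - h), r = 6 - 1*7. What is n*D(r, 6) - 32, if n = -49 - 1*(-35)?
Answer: -18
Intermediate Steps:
r = -1 (r = 6 - 7 = -1)
D(h, x) = h (D(h, x) = h + 0 = h)
n = -14 (n = -49 + 35 = -14)
n*D(r, 6) - 32 = -14*(-1) - 32 = 14 - 32 = -18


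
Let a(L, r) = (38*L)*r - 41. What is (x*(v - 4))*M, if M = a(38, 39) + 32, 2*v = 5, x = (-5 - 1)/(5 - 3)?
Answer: 506763/2 ≈ 2.5338e+5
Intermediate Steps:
x = -3 (x = -6/2 = -6*½ = -3)
v = 5/2 (v = (½)*5 = 5/2 ≈ 2.5000)
a(L, r) = -41 + 38*L*r (a(L, r) = 38*L*r - 41 = -41 + 38*L*r)
M = 56307 (M = (-41 + 38*38*39) + 32 = (-41 + 56316) + 32 = 56275 + 32 = 56307)
(x*(v - 4))*M = -3*(5/2 - 4)*56307 = -3*(-3/2)*56307 = (9/2)*56307 = 506763/2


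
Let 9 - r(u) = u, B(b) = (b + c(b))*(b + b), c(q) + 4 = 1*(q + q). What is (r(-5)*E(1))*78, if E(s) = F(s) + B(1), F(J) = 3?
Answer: 1092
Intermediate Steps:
c(q) = -4 + 2*q (c(q) = -4 + 1*(q + q) = -4 + 1*(2*q) = -4 + 2*q)
B(b) = 2*b*(-4 + 3*b) (B(b) = (b + (-4 + 2*b))*(b + b) = (-4 + 3*b)*(2*b) = 2*b*(-4 + 3*b))
r(u) = 9 - u
E(s) = 1 (E(s) = 3 + 2*1*(-4 + 3*1) = 3 + 2*1*(-4 + 3) = 3 + 2*1*(-1) = 3 - 2 = 1)
(r(-5)*E(1))*78 = ((9 - 1*(-5))*1)*78 = ((9 + 5)*1)*78 = (14*1)*78 = 14*78 = 1092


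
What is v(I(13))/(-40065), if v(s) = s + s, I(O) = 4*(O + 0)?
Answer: -104/40065 ≈ -0.0025958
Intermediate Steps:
I(O) = 4*O
v(s) = 2*s
v(I(13))/(-40065) = (2*(4*13))/(-40065) = (2*52)*(-1/40065) = 104*(-1/40065) = -104/40065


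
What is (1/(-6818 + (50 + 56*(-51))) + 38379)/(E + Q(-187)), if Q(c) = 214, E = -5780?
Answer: -369359495/53567184 ≈ -6.8953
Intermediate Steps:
(1/(-6818 + (50 + 56*(-51))) + 38379)/(E + Q(-187)) = (1/(-6818 + (50 + 56*(-51))) + 38379)/(-5780 + 214) = (1/(-6818 + (50 - 2856)) + 38379)/(-5566) = (1/(-6818 - 2806) + 38379)*(-1/5566) = (1/(-9624) + 38379)*(-1/5566) = (-1/9624 + 38379)*(-1/5566) = (369359495/9624)*(-1/5566) = -369359495/53567184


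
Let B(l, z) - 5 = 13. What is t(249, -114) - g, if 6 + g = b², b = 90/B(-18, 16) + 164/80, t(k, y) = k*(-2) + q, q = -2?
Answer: -217481/400 ≈ -543.70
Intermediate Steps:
B(l, z) = 18 (B(l, z) = 5 + 13 = 18)
t(k, y) = -2 - 2*k (t(k, y) = k*(-2) - 2 = -2*k - 2 = -2 - 2*k)
b = 141/20 (b = 90/18 + 164/80 = 90*(1/18) + 164*(1/80) = 5 + 41/20 = 141/20 ≈ 7.0500)
g = 17481/400 (g = -6 + (141/20)² = -6 + 19881/400 = 17481/400 ≈ 43.703)
t(249, -114) - g = (-2 - 2*249) - 1*17481/400 = (-2 - 498) - 17481/400 = -500 - 17481/400 = -217481/400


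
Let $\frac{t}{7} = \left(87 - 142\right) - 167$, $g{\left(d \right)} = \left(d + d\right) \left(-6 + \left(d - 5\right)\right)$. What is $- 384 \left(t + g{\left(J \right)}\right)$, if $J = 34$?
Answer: $-3840$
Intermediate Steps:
$g{\left(d \right)} = 2 d \left(-11 + d\right)$ ($g{\left(d \right)} = 2 d \left(-6 + \left(-5 + d\right)\right) = 2 d \left(-11 + d\right)$)
$t = -1554$ ($t = 7 \left(\left(87 - 142\right) - 167\right) = 7 \left(-55 - 167\right) = 7 \left(-222\right) = -1554$)
$- 384 \left(t + g{\left(J \right)}\right) = - 384 \left(-1554 + 2 \cdot 34 \left(-11 + 34\right)\right) = - 384 \left(-1554 + 2 \cdot 34 \cdot 23\right) = - 384 \left(-1554 + 1564\right) = \left(-384\right) 10 = -3840$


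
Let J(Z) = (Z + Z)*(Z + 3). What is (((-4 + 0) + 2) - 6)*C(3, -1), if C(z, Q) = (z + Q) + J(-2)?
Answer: 16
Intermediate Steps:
J(Z) = 2*Z*(3 + Z) (J(Z) = (2*Z)*(3 + Z) = 2*Z*(3 + Z))
C(z, Q) = -4 + Q + z (C(z, Q) = (z + Q) + 2*(-2)*(3 - 2) = (Q + z) + 2*(-2)*1 = (Q + z) - 4 = -4 + Q + z)
(((-4 + 0) + 2) - 6)*C(3, -1) = (((-4 + 0) + 2) - 6)*(-4 - 1 + 3) = ((-4 + 2) - 6)*(-2) = (-2 - 6)*(-2) = -8*(-2) = 16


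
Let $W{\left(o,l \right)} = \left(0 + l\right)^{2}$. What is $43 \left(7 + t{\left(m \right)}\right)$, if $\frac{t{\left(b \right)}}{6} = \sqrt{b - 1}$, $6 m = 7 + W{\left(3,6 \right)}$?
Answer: $301 + 43 \sqrt{222} \approx 941.69$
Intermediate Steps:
$W{\left(o,l \right)} = l^{2}$
$m = \frac{43}{6}$ ($m = \frac{7 + 6^{2}}{6} = \frac{7 + 36}{6} = \frac{1}{6} \cdot 43 = \frac{43}{6} \approx 7.1667$)
$t{\left(b \right)} = 6 \sqrt{-1 + b}$ ($t{\left(b \right)} = 6 \sqrt{b - 1} = 6 \sqrt{-1 + b}$)
$43 \left(7 + t{\left(m \right)}\right) = 43 \left(7 + 6 \sqrt{-1 + \frac{43}{6}}\right) = 43 \left(7 + 6 \sqrt{\frac{37}{6}}\right) = 43 \left(7 + 6 \frac{\sqrt{222}}{6}\right) = 43 \left(7 + \sqrt{222}\right) = 301 + 43 \sqrt{222}$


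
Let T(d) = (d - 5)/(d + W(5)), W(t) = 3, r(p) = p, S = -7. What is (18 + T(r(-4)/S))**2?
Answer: 175561/625 ≈ 280.90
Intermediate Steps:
T(d) = (-5 + d)/(3 + d) (T(d) = (d - 5)/(d + 3) = (-5 + d)/(3 + d))
(18 + T(r(-4)/S))**2 = (18 + (-5 - 4/(-7))/(3 - 4/(-7)))**2 = (18 + (-5 - 4*(-1/7))/(3 - 4*(-1/7)))**2 = (18 + (-5 + 4/7)/(3 + 4/7))**2 = (18 - 31/7/(25/7))**2 = (18 + (7/25)*(-31/7))**2 = (18 - 31/25)**2 = (419/25)**2 = 175561/625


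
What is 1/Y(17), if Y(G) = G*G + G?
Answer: 1/306 ≈ 0.0032680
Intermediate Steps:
Y(G) = G + G² (Y(G) = G² + G = G + G²)
1/Y(17) = 1/(17*(1 + 17)) = 1/(17*18) = 1/306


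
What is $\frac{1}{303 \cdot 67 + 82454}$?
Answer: $\frac{1}{102755} \approx 9.7319 \cdot 10^{-6}$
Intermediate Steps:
$\frac{1}{303 \cdot 67 + 82454} = \frac{1}{20301 + 82454} = \frac{1}{102755}$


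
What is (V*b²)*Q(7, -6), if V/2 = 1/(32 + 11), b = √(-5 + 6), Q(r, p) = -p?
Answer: 12/43 ≈ 0.27907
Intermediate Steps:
b = 1 (b = √1 = 1)
V = 2/43 (V = 2/(32 + 11) = 2/43 ≈ 0.046512)
(V*b²)*Q(7, -6) = ((2/43)*1²)*(-1*(-6)) = ((2/43)*1)*6 = (2/43)*6 = 12/43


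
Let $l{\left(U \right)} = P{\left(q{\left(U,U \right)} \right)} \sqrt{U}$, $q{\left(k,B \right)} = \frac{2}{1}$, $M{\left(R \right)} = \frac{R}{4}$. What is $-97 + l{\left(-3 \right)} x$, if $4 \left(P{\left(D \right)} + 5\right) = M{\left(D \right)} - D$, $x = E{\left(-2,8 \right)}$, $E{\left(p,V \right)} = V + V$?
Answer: $-97 - 86 i \sqrt{3} \approx -97.0 - 148.96 i$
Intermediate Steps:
$M{\left(R \right)} = \frac{R}{4}$ ($M{\left(R \right)} = R \frac{1}{4} = \frac{R}{4}$)
$E{\left(p,V \right)} = 2 V$
$x = 16$ ($x = 2 \cdot 8 = 16$)
$q{\left(k,B \right)} = 2$ ($q{\left(k,B \right)} = 2 \cdot 1 = 2$)
$P{\left(D \right)} = -5 - \frac{3 D}{16}$ ($P{\left(D \right)} = -5 + \frac{\frac{D}{4} - D}{4} = -5 + \frac{\left(- \frac{3}{4}\right) D}{4} = -5 - \frac{3 D}{16}$)
$l{\left(U \right)} = - \frac{43 \sqrt{U}}{8}$ ($l{\left(U \right)} = \left(-5 - \frac{3}{8}\right) \sqrt{U} = - \frac{43 \sqrt{U}}{8}$)
$-97 + l{\left(-3 \right)} x = -97 + - \frac{43 \sqrt{-3}}{8} \cdot 16 = -97 + - \frac{43 i \sqrt{3}}{8} \cdot 16 = -97 - 86 i \sqrt{3}$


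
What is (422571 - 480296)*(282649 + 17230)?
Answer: -17310515275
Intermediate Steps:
(422571 - 480296)*(282649 + 17230) = -57725*299879 = -17310515275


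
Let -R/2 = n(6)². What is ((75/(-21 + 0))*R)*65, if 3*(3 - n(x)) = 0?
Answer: 29250/7 ≈ 4178.6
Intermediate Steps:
n(x) = 3 (n(x) = 3 - ⅓*0 = 3 + 0 = 3)
R = -18 (R = -2*3² = -2*9 = -18)
((75/(-21 + 0))*R)*65 = ((75/(-21 + 0))*(-18))*65 = ((75/(-21))*(-18))*65 = ((75*(-1/21))*(-18))*65 = -25/7*(-18)*65 = (450/7)*65 = 29250/7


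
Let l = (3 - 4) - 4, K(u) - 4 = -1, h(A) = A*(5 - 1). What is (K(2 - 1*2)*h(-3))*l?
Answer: 180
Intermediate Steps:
h(A) = 4*A (h(A) = A*4 = 4*A)
K(u) = 3 (K(u) = 4 - 1 = 3)
l = -5 (l = -1 - 4 = -5)
(K(2 - 1*2)*h(-3))*l = (3*(4*(-3)))*(-5) = (3*(-12))*(-5) = -36*(-5) = 180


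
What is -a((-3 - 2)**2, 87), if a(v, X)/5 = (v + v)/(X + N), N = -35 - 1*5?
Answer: -250/47 ≈ -5.3191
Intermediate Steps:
N = -40 (N = -35 - 5 = -40)
a(v, X) = 10*v/(-40 + X) (a(v, X) = 5*((v + v)/(X - 40)) = 5*((2*v)/(-40 + X)) = 5*(2*v/(-40 + X)) = 10*v/(-40 + X))
-a((-3 - 2)**2, 87) = -10*(-3 - 2)**2/(-40 + 87) = -10*(-5)**2/47 = -10*25/47 = -1*250/47 = -250/47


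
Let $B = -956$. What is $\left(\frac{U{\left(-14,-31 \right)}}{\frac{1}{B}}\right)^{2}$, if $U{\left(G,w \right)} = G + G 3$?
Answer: $2866103296$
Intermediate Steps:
$U{\left(G,w \right)} = 4 G$ ($U{\left(G,w \right)} = G + 3 G = 4 G$)
$\left(\frac{U{\left(-14,-31 \right)}}{\frac{1}{B}}\right)^{2} = \left(\frac{4 \left(-14\right)}{\frac{1}{-956}}\right)^{2} = \left(- \frac{56}{- \frac{1}{956}}\right)^{2} = \left(\left(-56\right) \left(-956\right)\right)^{2} = 53536^{2} = 2866103296$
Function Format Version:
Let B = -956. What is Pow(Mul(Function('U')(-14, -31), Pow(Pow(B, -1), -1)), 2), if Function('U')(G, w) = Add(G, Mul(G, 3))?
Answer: 2866103296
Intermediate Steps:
Function('U')(G, w) = Mul(4, G) (Function('U')(G, w) = Add(G, Mul(3, G)) = Mul(4, G))
Pow(Mul(Function('U')(-14, -31), Pow(Pow(B, -1), -1)), 2) = Pow(Mul(Mul(4, -14), Pow(Pow(-956, -1), -1)), 2) = Pow(Mul(-56, Pow(Rational(-1, 956), -1)), 2) = Pow(Mul(-56, -956), 2) = Pow(53536, 2) = 2866103296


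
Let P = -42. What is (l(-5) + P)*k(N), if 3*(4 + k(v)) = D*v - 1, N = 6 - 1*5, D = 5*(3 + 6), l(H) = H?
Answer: -1504/3 ≈ -501.33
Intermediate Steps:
D = 45 (D = 5*9 = 45)
N = 1 (N = 6 - 5 = 1)
k(v) = -13/3 + 15*v (k(v) = -4 + (45*v - 1)/3 = -4 + (-1 + 45*v)/3 = -4 + (-⅓ + 15*v) = -13/3 + 15*v)
(l(-5) + P)*k(N) = (-5 - 42)*(-13/3 + 15*1) = -47*(-13/3 + 15) = -47*32/3 = -1504/3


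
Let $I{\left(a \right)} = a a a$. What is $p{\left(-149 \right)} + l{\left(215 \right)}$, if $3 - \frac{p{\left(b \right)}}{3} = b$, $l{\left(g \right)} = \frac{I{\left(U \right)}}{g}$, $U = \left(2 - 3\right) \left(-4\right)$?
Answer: $\frac{98104}{215} \approx 456.3$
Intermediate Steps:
$U = 4$ ($U = \left(-1\right) \left(-4\right) = 4$)
$I{\left(a \right)} = a^{3}$ ($I{\left(a \right)} = a^{2} a = a^{3}$)
$l{\left(g \right)} = \frac{64}{g}$ ($l{\left(g \right)} = \frac{4^{3}}{g} = \frac{64}{g}$)
$p{\left(b \right)} = 9 - 3 b$
$p{\left(-149 \right)} + l{\left(215 \right)} = \left(9 - -447\right) + \frac{64}{215} = \left(9 + 447\right) + 64 \cdot \frac{1}{215} = 456 + \frac{64}{215} = \frac{98104}{215}$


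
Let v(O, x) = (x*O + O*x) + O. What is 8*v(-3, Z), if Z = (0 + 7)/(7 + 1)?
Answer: -66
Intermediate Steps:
Z = 7/8 ≈ 0.87500
v(O, x) = O + 2*O*x (v(O, x) = (O*x + O*x) + O = 2*O*x + O = O + 2*O*x)
8*v(-3, Z) = 8*(-3*(1 + 2*(7/8))) = 8*(-3*(1 + 7/4)) = 8*(-3*11/4) = 8*(-33/4) = -66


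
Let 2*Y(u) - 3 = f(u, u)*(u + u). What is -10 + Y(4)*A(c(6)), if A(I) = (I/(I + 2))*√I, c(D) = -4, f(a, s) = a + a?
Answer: -10 + 134*I ≈ -10.0 + 134.0*I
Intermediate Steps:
f(a, s) = 2*a
A(I) = I^(3/2)/(2 + I) (A(I) = (I/(2 + I))*√I = I^(3/2)/(2 + I))
Y(u) = 3/2 + 2*u² (Y(u) = 3/2 + ((2*u)*(u + u))/2 = 3/2 + ((2*u)*(2*u))/2 = 3/2 + (4*u²)/2 = 3/2 + 2*u²)
-10 + Y(4)*A(c(6)) = -10 + (3/2 + 2*4²)*((-4)^(3/2)/(2 - 4)) = -10 + (3/2 + 2*16)*(-8*I/(-2)) = -10 + (3/2 + 32)*(-8*I*(-½)) = -10 + 67*(4*I)/2 = -10 + 134*I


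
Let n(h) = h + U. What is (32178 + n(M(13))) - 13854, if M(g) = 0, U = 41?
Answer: 18365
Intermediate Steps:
n(h) = 41 + h (n(h) = h + 41 = 41 + h)
(32178 + n(M(13))) - 13854 = (32178 + (41 + 0)) - 13854 = (32178 + 41) - 13854 = 32219 - 13854 = 18365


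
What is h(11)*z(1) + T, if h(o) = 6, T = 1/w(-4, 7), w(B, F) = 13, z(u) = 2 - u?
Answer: 79/13 ≈ 6.0769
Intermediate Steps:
T = 1/13 ≈ 0.076923
h(11)*z(1) + T = 6*(2 - 1*1) + 1/13 = 6*(2 - 1) + 1/13 = 6*1 + 1/13 = 6 + 1/13 = 79/13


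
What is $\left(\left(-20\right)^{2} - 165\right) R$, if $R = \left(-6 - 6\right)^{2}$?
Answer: $33840$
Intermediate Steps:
$R = 144$ ($R = \left(-12\right)^{2} = 144$)
$\left(\left(-20\right)^{2} - 165\right) R = \left(\left(-20\right)^{2} - 165\right) 144 = \left(400 - 165\right) 144 = 235 \cdot 144 = 33840$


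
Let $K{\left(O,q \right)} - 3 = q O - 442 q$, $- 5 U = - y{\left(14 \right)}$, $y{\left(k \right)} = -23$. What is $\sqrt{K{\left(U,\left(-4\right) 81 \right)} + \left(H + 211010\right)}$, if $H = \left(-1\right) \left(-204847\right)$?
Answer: $\frac{2 \sqrt{3503490}}{5} \approx 748.7$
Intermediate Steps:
$H = 204847$
$U = - \frac{23}{5}$ ($U = - \frac{\left(-1\right) \left(-23\right)}{5} = \left(- \frac{1}{5}\right) 23 = - \frac{23}{5} \approx -4.6$)
$K{\left(O,q \right)} = 3 - 442 q + O q$ ($K{\left(O,q \right)} = 3 + \left(q O - 442 q\right) = 3 + \left(O q - 442 q\right) = 3 + \left(- 442 q + O q\right) = 3 - 442 q + O q$)
$\sqrt{K{\left(U,\left(-4\right) 81 \right)} + \left(H + 211010\right)} = \sqrt{\left(3 - 442 \left(\left(-4\right) 81\right) - \frac{23 \left(\left(-4\right) 81\right)}{5}\right) + \left(204847 + 211010\right)} = \sqrt{\left(3 - -143208 - - \frac{7452}{5}\right) + 415857} = \sqrt{\left(3 + 143208 + \frac{7452}{5}\right) + 415857} = \sqrt{\frac{723507}{5} + 415857} = \sqrt{\frac{2802792}{5}} = \frac{2 \sqrt{3503490}}{5}$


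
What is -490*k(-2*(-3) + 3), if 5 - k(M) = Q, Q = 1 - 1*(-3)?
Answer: -490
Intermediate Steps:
Q = 4 (Q = 1 + 3 = 4)
k(M) = 1 (k(M) = 5 - 1*4 = 5 - 4 = 1)
-490*k(-2*(-3) + 3) = -490*1 = -490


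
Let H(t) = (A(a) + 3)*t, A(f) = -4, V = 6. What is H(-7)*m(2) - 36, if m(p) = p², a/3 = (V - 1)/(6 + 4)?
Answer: -8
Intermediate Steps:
a = 3/2 (a = 3*((6 - 1)/(6 + 4)) = 3*(5/10) = 3*(5*(⅒)) = 3*(½) = 3/2 ≈ 1.5000)
H(t) = -t (H(t) = (-4 + 3)*t = -t)
H(-7)*m(2) - 36 = -1*(-7)*2² - 36 = 7*4 - 36 = 28 - 36 = -8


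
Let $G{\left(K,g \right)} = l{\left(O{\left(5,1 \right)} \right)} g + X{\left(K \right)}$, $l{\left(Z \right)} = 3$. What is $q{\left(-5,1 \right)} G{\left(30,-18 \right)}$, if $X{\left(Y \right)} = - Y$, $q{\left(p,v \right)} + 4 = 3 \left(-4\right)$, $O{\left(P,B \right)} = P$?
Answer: $1344$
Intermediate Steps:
$q{\left(p,v \right)} = -16$ ($q{\left(p,v \right)} = -4 + 3 \left(-4\right) = -4 - 12 = -16$)
$G{\left(K,g \right)} = - K + 3 g$ ($G{\left(K,g \right)} = 3 g - K = - K + 3 g$)
$q{\left(-5,1 \right)} G{\left(30,-18 \right)} = - 16 \left(\left(-1\right) 30 + 3 \left(-18\right)\right) = - 16 \left(-30 - 54\right) = \left(-16\right) \left(-84\right) = 1344$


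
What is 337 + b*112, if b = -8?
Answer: -559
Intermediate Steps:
337 + b*112 = 337 - 8*112 = 337 - 896 = -559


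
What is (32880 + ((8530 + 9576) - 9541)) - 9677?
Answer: 31768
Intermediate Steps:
(32880 + ((8530 + 9576) - 9541)) - 9677 = (32880 + (18106 - 9541)) - 9677 = (32880 + 8565) - 9677 = 41445 - 9677 = 31768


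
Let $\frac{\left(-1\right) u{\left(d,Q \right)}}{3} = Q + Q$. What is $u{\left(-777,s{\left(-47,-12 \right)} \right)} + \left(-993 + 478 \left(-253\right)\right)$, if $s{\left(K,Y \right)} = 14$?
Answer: $-122011$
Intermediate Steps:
$u{\left(d,Q \right)} = - 6 Q$ ($u{\left(d,Q \right)} = - 3 \left(Q + Q\right) = - 3 \cdot 2 Q = - 6 Q$)
$u{\left(-777,s{\left(-47,-12 \right)} \right)} + \left(-993 + 478 \left(-253\right)\right) = \left(-6\right) 14 + \left(-993 + 478 \left(-253\right)\right) = -84 - 121927 = -122011$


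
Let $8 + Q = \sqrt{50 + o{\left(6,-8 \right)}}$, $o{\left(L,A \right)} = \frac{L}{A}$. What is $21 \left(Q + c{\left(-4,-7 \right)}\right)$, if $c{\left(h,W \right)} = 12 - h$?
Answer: $168 + \frac{21 \sqrt{197}}{2} \approx 315.37$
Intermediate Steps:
$Q = -8 + \frac{\sqrt{197}}{2}$ ($Q = -8 + \sqrt{50 + \frac{6}{-8}} = -8 + \sqrt{50 + 6 \left(- \frac{1}{8}\right)} = -8 + \sqrt{50 - \frac{3}{4}} = -8 + \sqrt{\frac{197}{4}} = -8 + \frac{\sqrt{197}}{2} \approx -0.98217$)
$21 \left(Q + c{\left(-4,-7 \right)}\right) = 21 \left(\left(-8 + \frac{\sqrt{197}}{2}\right) + \left(12 - -4\right)\right) = 21 \left(\left(-8 + \frac{\sqrt{197}}{2}\right) + \left(12 + 4\right)\right) = 21 \left(\left(-8 + \frac{\sqrt{197}}{2}\right) + 16\right) = 21 \left(8 + \frac{\sqrt{197}}{2}\right) = 168 + \frac{21 \sqrt{197}}{2}$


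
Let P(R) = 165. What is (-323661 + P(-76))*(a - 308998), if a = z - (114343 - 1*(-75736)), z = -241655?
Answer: 239623839072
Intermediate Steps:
a = -431734 (a = -241655 - (114343 - 1*(-75736)) = -241655 - (114343 + 75736) = -241655 - 1*190079 = -241655 - 190079 = -431734)
(-323661 + P(-76))*(a - 308998) = (-323661 + 165)*(-431734 - 308998) = -323496*(-740732) = 239623839072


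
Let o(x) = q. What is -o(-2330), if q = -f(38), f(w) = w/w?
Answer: 1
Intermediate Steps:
f(w) = 1
q = -1 (q = -1*1 = -1)
o(x) = -1
-o(-2330) = -1*(-1) = 1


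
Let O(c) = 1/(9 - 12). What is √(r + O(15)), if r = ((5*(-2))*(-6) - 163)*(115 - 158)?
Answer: √39858/3 ≈ 66.548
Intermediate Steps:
O(c) = -⅓ (O(c) = 1/(-3) = -⅓)
r = 4429 (r = (-10*(-6) - 163)*(-43) = (60 - 163)*(-43) = -103*(-43) = 4429)
√(r + O(15)) = √(4429 - ⅓) = √(13286/3) = √39858/3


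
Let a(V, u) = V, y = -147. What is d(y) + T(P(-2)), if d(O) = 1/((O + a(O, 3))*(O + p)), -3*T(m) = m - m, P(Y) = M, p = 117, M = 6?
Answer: 1/8820 ≈ 0.00011338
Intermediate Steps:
P(Y) = 6
T(m) = 0 (T(m) = -(m - m)/3 = -⅓*0 = 0)
d(O) = 1/(2*O*(117 + O)) (d(O) = 1/((O + O)*(O + 117)) = 1/((2*O)*(117 + O)) = 1/(2*O*(117 + O)))
d(y) + T(P(-2)) = (½)/(-147*(117 - 147)) + 0 = (½)*(-1/147)/(-30) + 0 = (½)*(-1/147)*(-1/30) + 0 = 1/8820 + 0 = 1/8820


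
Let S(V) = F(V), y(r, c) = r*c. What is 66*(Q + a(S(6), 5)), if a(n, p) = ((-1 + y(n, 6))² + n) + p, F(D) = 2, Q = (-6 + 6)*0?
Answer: 8448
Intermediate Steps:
y(r, c) = c*r
Q = 0 (Q = 0*0 = 0)
S(V) = 2
a(n, p) = n + p + (-1 + 6*n)² (a(n, p) = ((-1 + 6*n)² + n) + p = (n + (-1 + 6*n)²) + p = n + p + (-1 + 6*n)²)
66*(Q + a(S(6), 5)) = 66*(0 + (2 + 5 + (-1 + 6*2)²)) = 66*(0 + (2 + 5 + (-1 + 12)²)) = 66*(0 + (2 + 5 + 11²)) = 66*(0 + (2 + 5 + 121)) = 66*(0 + 128) = 66*128 = 8448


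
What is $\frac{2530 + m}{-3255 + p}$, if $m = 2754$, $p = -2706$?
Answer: $- \frac{5284}{5961} \approx -0.88643$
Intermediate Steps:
$\frac{2530 + m}{-3255 + p} = \frac{2530 + 2754}{-3255 - 2706} = \frac{5284}{-5961} = 5284 \left(- \frac{1}{5961}\right) = - \frac{5284}{5961}$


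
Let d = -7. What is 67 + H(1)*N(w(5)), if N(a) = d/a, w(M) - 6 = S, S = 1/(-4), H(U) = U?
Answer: 1513/23 ≈ 65.783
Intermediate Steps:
S = -¼ (S = 1*(-¼) = -¼ ≈ -0.25000)
w(M) = 23/4 (w(M) = 6 - ¼ = 23/4)
N(a) = -7/a
67 + H(1)*N(w(5)) = 67 + 1*(-7/23/4) = 67 + 1*(-7*4/23) = 67 + 1*(-28/23) = 67 - 28/23 = 1513/23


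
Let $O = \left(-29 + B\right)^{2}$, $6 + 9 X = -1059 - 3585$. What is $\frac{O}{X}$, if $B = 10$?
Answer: $- \frac{1083}{1550} \approx -0.69871$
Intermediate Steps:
$X = - \frac{1550}{3}$ ($X = - \frac{2}{3} + \frac{-1059 - 3585}{9} = - \frac{2}{3} + \frac{1}{9} \left(-4644\right) = - \frac{2}{3} - 516 = - \frac{1550}{3} \approx -516.67$)
$O = 361$ ($O = \left(-29 + 10\right)^{2} = \left(-19\right)^{2} = 361$)
$\frac{O}{X} = \frac{361}{- \frac{1550}{3}} = 361 \left(- \frac{3}{1550}\right) = - \frac{1083}{1550}$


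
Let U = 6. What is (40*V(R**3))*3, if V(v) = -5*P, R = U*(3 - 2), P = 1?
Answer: -600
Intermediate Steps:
R = 6 (R = 6*(3 - 2) = 6*1 = 6)
V(v) = -5 (V(v) = -5*1 = -5)
(40*V(R**3))*3 = (40*(-5))*3 = -200*3 = -600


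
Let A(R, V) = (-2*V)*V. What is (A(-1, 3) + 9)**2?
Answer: 81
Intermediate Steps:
A(R, V) = -2*V**2
(A(-1, 3) + 9)**2 = (-2*3**2 + 9)**2 = (-2*9 + 9)**2 = (-18 + 9)**2 = (-9)**2 = 81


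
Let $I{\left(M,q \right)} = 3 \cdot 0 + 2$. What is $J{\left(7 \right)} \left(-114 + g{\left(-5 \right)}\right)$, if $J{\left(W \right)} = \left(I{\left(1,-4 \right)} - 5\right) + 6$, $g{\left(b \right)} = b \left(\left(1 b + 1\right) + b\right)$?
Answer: $-207$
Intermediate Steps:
$I{\left(M,q \right)} = 2$ ($I{\left(M,q \right)} = 0 + 2 = 2$)
$g{\left(b \right)} = b \left(1 + 2 b\right)$ ($g{\left(b \right)} = b \left(\left(b + 1\right) + b\right) = b \left(\left(1 + b\right) + b\right) = b \left(1 + 2 b\right)$)
$J{\left(W \right)} = 3$ ($J{\left(W \right)} = \left(2 - 5\right) + 6 = -3 + 6 = 3$)
$J{\left(7 \right)} \left(-114 + g{\left(-5 \right)}\right) = 3 \left(-114 - 5 \left(1 + 2 \left(-5\right)\right)\right) = 3 \left(-114 - 5 \left(1 - 10\right)\right) = 3 \left(-114 - -45\right) = 3 \left(-114 + 45\right) = 3 \left(-69\right) = -207$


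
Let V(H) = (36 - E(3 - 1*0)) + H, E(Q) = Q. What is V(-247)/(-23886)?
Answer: 107/11943 ≈ 0.0089592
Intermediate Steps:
V(H) = 33 + H (V(H) = (36 - (3 - 1*0)) + H = (36 - (3 + 0)) + H = (36 - 1*3) + H = (36 - 3) + H = 33 + H)
V(-247)/(-23886) = (33 - 247)/(-23886) = -214*(-1/23886) = 107/11943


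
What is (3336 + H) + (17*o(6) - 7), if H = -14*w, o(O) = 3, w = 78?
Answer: 2288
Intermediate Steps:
H = -1092 (H = -14*78 = -1092)
(3336 + H) + (17*o(6) - 7) = (3336 - 1092) + (17*3 - 7) = 2244 + (51 - 7) = 2244 + 44 = 2288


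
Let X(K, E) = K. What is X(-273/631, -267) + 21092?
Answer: 13308779/631 ≈ 21092.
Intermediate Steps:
X(-273/631, -267) + 21092 = -273/631 + 21092 = 13308779/631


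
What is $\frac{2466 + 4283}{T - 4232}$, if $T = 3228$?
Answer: $- \frac{6749}{1004} \approx -6.7221$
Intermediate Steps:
$\frac{2466 + 4283}{T - 4232} = \frac{2466 + 4283}{3228 - 4232} = \frac{6749}{-1004} = 6749 \left(- \frac{1}{1004}\right) = - \frac{6749}{1004}$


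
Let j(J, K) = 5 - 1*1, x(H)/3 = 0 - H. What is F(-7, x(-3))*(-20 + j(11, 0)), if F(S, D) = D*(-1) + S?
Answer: 256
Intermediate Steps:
x(H) = -3*H (x(H) = 3*(0 - H) = 3*(-H) = -3*H)
F(S, D) = S - D (F(S, D) = -D + S = S - D)
j(J, K) = 4 (j(J, K) = 5 - 1 = 4)
F(-7, x(-3))*(-20 + j(11, 0)) = (-7 - (-3)*(-3))*(-20 + 4) = (-7 - 1*9)*(-16) = (-7 - 9)*(-16) = -16*(-16) = 256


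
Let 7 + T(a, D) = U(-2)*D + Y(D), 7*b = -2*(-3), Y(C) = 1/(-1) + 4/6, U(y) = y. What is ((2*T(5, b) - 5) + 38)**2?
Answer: 97969/441 ≈ 222.15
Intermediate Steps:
Y(C) = -1/3 (Y(C) = 1*(-1) + 4*(1/6) = -1 + 2/3 = -1/3)
b = 6/7 (b = (-2*(-3))/7 = (1/7)*6 = 6/7 ≈ 0.85714)
T(a, D) = -22/3 - 2*D (T(a, D) = -7 + (-2*D - 1/3) = -7 + (-1/3 - 2*D) = -22/3 - 2*D)
((2*T(5, b) - 5) + 38)**2 = ((2*(-22/3 - 2*6/7) - 5) + 38)**2 = ((2*(-22/3 - 12/7) - 5) + 38)**2 = ((2*(-190/21) - 5) + 38)**2 = ((-380/21 - 5) + 38)**2 = (-485/21 + 38)**2 = (313/21)**2 = 97969/441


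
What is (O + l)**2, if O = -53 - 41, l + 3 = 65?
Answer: 1024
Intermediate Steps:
l = 62 (l = -3 + 65 = 62)
O = -94
(O + l)**2 = (-94 + 62)**2 = (-32)**2 = 1024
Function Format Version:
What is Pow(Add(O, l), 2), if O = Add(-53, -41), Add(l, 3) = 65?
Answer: 1024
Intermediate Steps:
l = 62 (l = Add(-3, 65) = 62)
O = -94
Pow(Add(O, l), 2) = Pow(Add(-94, 62), 2) = Pow(-32, 2) = 1024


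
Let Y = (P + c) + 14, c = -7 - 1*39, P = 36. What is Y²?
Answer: 16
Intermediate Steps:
c = -46 (c = -7 - 39 = -46)
Y = 4 (Y = (36 - 46) + 14 = -10 + 14 = 4)
Y² = 4² = 16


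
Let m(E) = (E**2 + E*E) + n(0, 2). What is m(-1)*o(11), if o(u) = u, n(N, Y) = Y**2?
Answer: 66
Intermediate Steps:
m(E) = 4 + 2*E**2 (m(E) = (E**2 + E*E) + 2**2 = (E**2 + E**2) + 4 = 2*E**2 + 4 = 4 + 2*E**2)
m(-1)*o(11) = (4 + 2*(-1)**2)*11 = (4 + 2*1)*11 = (4 + 2)*11 = 6*11 = 66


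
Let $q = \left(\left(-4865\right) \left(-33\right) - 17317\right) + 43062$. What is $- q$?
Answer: $-186290$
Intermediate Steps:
$q = 186290$ ($q = \left(160545 - 17317\right) + 43062 = 143228 + 43062 = 186290$)
$- q = \left(-1\right) 186290 = -186290$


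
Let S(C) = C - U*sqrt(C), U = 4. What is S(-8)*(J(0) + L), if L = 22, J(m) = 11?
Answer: -264 - 264*I*sqrt(2) ≈ -264.0 - 373.35*I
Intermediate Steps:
S(C) = C - 4*sqrt(C)
S(-8)*(J(0) + L) = (-8 - 8*I*sqrt(2))*(11 + 22) = (-8 - 8*I*sqrt(2))*33 = -264 - 264*I*sqrt(2)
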